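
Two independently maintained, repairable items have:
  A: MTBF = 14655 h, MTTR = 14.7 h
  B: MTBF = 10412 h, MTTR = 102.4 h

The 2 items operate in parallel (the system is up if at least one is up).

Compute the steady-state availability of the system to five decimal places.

A(A) = MTBF/(MTBF+MTTR) = 14655/(14655+14.7) = 0.998998
A(B) = MTBF/(MTBF+MTTR) = 10412/(10412+102.4) = 0.990261
Parallel availability: 1 − (1 − 0.998998)(1 − 0.990261) = 0.99999

0.99999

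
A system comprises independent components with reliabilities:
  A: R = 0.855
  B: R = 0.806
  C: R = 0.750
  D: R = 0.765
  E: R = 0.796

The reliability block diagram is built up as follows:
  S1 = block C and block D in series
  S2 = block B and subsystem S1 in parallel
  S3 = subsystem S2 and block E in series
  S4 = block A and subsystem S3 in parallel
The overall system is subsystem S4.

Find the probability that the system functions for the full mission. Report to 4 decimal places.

Series (C and D): 0.750000 × 0.765000 = 0.573750
Parallel (B and [0.573750]): 1 − (1 − 0.806000)(1 − 0.573750) = 0.917308
Series ([0.917308] and E): 0.917308 × 0.796000 = 0.730177
Parallel (A and [0.730177]): 1 − (1 − 0.855000)(1 − 0.730177) = 0.9609

0.9609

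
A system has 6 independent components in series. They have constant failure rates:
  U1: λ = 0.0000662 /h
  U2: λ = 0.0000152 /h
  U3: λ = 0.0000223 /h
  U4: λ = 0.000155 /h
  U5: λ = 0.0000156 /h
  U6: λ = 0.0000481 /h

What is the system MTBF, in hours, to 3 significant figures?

3100

Series of exponential components: λ_sys = Σ λ_i
λ_sys = 0.0000662 + 0.0000152 + 0.0000223 + 0.000155 + 0.0000156 + 0.0000481 = 3.2240e-04 /h
MTBF = 1 / λ_sys = 3100 h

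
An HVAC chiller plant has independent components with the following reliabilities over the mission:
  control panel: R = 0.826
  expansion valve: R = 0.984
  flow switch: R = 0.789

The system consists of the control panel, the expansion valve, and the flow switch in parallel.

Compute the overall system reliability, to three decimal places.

0.999

Parallel (control panel, expansion valve, and flow switch): 1 − (1 − 0.82600)(1 − 0.98400)(1 − 0.78900) = 0.999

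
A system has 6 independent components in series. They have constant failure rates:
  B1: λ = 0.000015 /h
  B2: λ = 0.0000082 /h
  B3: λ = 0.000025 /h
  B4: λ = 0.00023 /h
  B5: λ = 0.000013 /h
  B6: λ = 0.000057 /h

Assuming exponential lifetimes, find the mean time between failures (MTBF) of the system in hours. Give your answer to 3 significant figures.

Series of exponential components: λ_sys = Σ λ_i
λ_sys = 0.000015 + 0.0000082 + 0.000025 + 0.00023 + 0.000013 + 0.000057 = 3.4820e-04 /h
MTBF = 1 / λ_sys = 2870 h

2870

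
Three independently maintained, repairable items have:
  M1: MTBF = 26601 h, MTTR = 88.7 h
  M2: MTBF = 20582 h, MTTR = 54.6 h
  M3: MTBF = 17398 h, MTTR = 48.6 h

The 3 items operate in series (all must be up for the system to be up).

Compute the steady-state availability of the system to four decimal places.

0.9913

A(M1) = MTBF/(MTBF+MTTR) = 26601/(26601+88.7) = 0.996677
A(M2) = MTBF/(MTBF+MTTR) = 20582/(20582+54.6) = 0.997354
A(M3) = MTBF/(MTBF+MTTR) = 17398/(17398+48.6) = 0.997214
Series availability: 0.996677 × 0.997354 × 0.997214 = 0.9913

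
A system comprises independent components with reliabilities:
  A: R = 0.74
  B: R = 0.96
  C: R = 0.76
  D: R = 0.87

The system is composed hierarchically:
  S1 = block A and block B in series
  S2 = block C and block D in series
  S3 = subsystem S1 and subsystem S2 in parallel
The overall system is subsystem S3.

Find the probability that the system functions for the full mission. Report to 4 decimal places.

Series (A and B): 0.740000 × 0.960000 = 0.710400
Series (C and D): 0.760000 × 0.870000 = 0.661200
Parallel ([0.710400] and [0.661200]): 1 − (1 − 0.710400)(1 − 0.661200) = 0.9019

0.9019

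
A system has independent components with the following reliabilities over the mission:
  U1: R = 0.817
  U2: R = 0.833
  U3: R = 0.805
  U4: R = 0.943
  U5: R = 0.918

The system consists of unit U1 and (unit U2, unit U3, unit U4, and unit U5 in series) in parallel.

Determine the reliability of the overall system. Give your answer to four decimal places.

Series (U2, U3, U4, and U5): 0.833000 × 0.805000 × 0.943000 × 0.918000 = 0.580491
Parallel (U1 and [0.580491]): 1 − (1 − 0.817000)(1 − 0.580491) = 0.9232

0.9232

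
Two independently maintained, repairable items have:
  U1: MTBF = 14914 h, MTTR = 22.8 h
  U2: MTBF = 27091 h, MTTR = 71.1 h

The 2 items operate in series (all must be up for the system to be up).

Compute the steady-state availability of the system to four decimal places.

A(U1) = MTBF/(MTBF+MTTR) = 14914/(14914+22.8) = 0.998474
A(U2) = MTBF/(MTBF+MTTR) = 27091/(27091+71.1) = 0.997382
Series availability: 0.998474 × 0.997382 = 0.9959

0.9959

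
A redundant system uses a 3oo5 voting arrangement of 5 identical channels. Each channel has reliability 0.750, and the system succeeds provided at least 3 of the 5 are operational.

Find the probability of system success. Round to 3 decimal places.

0.896

R = Σ_{i=3}^{5} C(5,i) p^i (1−p)^{5−i} with p = 0.750
C(5,3)·0.750^3·0.250^2 = 0.26367
C(5,4)·0.750^4·0.250^1 = 0.39551
C(5,5)·0.750^5·0.250^0 = 0.23730
Sum = 0.896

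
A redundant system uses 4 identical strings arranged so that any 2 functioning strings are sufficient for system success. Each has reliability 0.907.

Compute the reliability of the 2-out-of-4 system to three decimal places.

0.997

R = Σ_{i=2}^{4} C(4,i) p^i (1−p)^{4−i} with p = 0.907
C(4,2)·0.907^2·0.093^2 = 0.04269
C(4,3)·0.907^3·0.093^1 = 0.27757
C(4,4)·0.907^4·0.093^0 = 0.67675
Sum = 0.997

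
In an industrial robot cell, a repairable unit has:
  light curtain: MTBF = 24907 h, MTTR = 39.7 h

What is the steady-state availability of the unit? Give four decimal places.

0.9984

A(light curtain) = MTBF/(MTBF+MTTR) = 24907/(24907+39.7) = 0.9984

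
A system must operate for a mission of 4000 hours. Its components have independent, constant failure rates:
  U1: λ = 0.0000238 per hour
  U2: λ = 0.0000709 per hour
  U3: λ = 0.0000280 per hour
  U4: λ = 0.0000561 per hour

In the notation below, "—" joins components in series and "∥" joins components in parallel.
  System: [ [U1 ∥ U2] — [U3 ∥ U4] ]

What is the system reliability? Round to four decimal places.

R(U1) = exp(−0.0000238 × 4000) = 0.909191
R(U2) = exp(−0.0000709 × 4000) = 0.753068
R(U3) = exp(−0.0000280 × 4000) = 0.894044
R(U4) = exp(−0.0000561 × 4000) = 0.798995
Parallel (U1 and U2): 1 − (1 − 0.909191)(1 − 0.753068) = 0.977576
Parallel (U3 and U4): 1 − (1 − 0.894044)(1 − 0.798995) = 0.978702
Series ([0.977576] and [0.978702]): 0.977576 × 0.978702 = 0.9568

0.9568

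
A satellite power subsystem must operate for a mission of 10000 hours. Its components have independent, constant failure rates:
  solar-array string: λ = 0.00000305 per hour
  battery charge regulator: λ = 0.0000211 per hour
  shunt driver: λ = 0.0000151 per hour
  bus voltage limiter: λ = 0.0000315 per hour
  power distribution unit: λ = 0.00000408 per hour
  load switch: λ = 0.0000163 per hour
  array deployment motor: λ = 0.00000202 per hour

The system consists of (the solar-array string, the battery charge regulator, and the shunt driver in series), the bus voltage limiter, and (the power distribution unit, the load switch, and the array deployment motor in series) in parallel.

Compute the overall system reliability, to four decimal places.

R(solar-array string) = exp(−0.00000305 × 10000) = 0.969960
R(battery charge regulator) = exp(−0.0000211 × 10000) = 0.809774
R(shunt driver) = exp(−0.0000151 × 10000) = 0.859848
R(bus voltage limiter) = exp(−0.0000315 × 10000) = 0.729789
R(power distribution unit) = exp(−0.00000408 × 10000) = 0.960021
R(load switch) = exp(−0.0000163 × 10000) = 0.849591
R(array deployment motor) = exp(−0.00000202 × 10000) = 0.980003
Series (solar-array string, battery charge regulator, and shunt driver): 0.969960 × 0.809774 × 0.859848 = 0.675366
Series (power distribution unit, load switch, and array deployment motor): 0.960021 × 0.849591 × 0.980003 = 0.799315
Parallel ([0.675366], bus voltage limiter, and [0.799315]): 1 − (1 − 0.675366)(1 − 0.729789)(1 − 0.799315) = 0.9824

0.9824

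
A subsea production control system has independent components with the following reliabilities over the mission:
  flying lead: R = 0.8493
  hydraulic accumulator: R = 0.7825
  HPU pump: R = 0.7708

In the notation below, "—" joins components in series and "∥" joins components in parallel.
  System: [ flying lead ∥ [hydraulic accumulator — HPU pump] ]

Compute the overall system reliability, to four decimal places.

Series (hydraulic accumulator and HPU pump): 0.782500 × 0.770800 = 0.603151
Parallel (flying lead and [0.603151]): 1 − (1 − 0.849300)(1 − 0.603151) = 0.9402

0.9402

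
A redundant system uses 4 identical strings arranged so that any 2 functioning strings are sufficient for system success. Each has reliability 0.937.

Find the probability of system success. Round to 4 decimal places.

R = Σ_{i=2}^{4} C(4,i) p^i (1−p)^{4−i} with p = 0.937
C(4,2)·0.937^2·0.063^2 = 0.020908
C(4,3)·0.937^3·0.063^1 = 0.207310
C(4,4)·0.937^4·0.063^0 = 0.770830
Sum = 0.9990

0.9990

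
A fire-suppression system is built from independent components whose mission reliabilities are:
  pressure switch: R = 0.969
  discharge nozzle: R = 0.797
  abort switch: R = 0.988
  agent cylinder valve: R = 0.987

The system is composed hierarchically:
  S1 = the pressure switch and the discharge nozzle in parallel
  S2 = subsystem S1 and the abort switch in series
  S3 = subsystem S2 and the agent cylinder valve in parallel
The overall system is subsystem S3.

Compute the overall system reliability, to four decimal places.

0.9998

Parallel (pressure switch and discharge nozzle): 1 − (1 − 0.969000)(1 − 0.797000) = 0.993707
Series ([0.993707] and abort switch): 0.993707 × 0.988000 = 0.981783
Parallel ([0.981783] and agent cylinder valve): 1 − (1 − 0.981783)(1 − 0.987000) = 0.9998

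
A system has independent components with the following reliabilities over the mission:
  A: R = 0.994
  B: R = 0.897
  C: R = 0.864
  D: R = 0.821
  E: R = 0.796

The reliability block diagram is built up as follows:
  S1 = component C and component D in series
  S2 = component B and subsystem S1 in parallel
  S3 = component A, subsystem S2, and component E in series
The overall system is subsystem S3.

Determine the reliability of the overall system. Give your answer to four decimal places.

Series (C and D): 0.864000 × 0.821000 = 0.709344
Parallel (B and [0.709344]): 1 − (1 − 0.897000)(1 − 0.709344) = 0.970062
Series (A, [0.970062], and E): 0.994000 × 0.970062 × 0.796000 = 0.7675

0.7675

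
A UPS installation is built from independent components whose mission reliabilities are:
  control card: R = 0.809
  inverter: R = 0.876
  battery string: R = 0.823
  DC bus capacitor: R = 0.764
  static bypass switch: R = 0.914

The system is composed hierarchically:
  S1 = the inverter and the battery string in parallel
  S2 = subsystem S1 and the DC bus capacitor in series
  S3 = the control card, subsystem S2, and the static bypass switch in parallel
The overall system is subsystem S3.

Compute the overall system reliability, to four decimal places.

Parallel (inverter and battery string): 1 − (1 − 0.876000)(1 − 0.823000) = 0.978052
Series ([0.978052] and DC bus capacitor): 0.978052 × 0.764000 = 0.747232
Parallel (control card, [0.747232], and static bypass switch): 1 − (1 − 0.809000)(1 − 0.747232)(1 − 0.914000) = 0.9958

0.9958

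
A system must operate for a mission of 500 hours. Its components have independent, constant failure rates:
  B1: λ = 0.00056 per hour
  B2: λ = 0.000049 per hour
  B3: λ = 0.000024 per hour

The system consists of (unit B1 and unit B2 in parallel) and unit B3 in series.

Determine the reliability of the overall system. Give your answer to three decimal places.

R(B1) = exp(−0.00056 × 500) = 0.75578
R(B2) = exp(−0.000049 × 500) = 0.97580
R(B3) = exp(−0.000024 × 500) = 0.98807
Parallel (B1 and B2): 1 − (1 − 0.75578)(1 − 0.97580) = 0.99409
Series ([0.99409] and B3): 0.99409 × 0.98807 = 0.982

0.982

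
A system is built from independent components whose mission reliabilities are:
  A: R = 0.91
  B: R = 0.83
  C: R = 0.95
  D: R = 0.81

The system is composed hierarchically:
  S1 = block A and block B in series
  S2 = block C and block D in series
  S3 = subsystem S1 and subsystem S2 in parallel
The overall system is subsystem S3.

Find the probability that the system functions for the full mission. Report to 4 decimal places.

Series (A and B): 0.910000 × 0.830000 = 0.755300
Series (C and D): 0.950000 × 0.810000 = 0.769500
Parallel ([0.755300] and [0.769500]): 1 − (1 − 0.755300)(1 − 0.769500) = 0.9436

0.9436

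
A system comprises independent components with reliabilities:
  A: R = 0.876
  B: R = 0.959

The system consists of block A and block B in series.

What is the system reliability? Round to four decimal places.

Series (A and B): 0.876000 × 0.959000 = 0.8401

0.8401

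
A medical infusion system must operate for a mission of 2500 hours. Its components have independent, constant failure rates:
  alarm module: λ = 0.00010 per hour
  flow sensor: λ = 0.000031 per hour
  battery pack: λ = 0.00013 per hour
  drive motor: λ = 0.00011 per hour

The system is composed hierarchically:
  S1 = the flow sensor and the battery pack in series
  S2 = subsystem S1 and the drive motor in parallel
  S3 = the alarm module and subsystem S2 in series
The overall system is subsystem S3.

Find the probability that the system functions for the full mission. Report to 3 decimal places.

0.717

R(alarm module) = exp(−0.00010 × 2500) = 0.77880
R(flow sensor) = exp(−0.000031 × 2500) = 0.92543
R(battery pack) = exp(−0.00013 × 2500) = 0.72253
R(drive motor) = exp(−0.00011 × 2500) = 0.75957
Series (flow sensor and battery pack): 0.92543 × 0.72253 = 0.66865
Parallel ([0.66865] and drive motor): 1 − (1 − 0.66865)(1 − 0.75957) = 0.92033
Series (alarm module and [0.92033]): 0.77880 × 0.92033 = 0.717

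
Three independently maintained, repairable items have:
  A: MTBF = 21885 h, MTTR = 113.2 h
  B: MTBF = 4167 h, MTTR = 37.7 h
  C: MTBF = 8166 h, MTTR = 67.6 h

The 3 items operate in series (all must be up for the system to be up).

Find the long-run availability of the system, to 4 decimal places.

A(A) = MTBF/(MTBF+MTTR) = 21885/(21885+113.2) = 0.994854
A(B) = MTBF/(MTBF+MTTR) = 4167/(4167+37.7) = 0.991034
A(C) = MTBF/(MTBF+MTTR) = 8166/(8166+67.6) = 0.991790
Series availability: 0.994854 × 0.991034 × 0.991790 = 0.9778

0.9778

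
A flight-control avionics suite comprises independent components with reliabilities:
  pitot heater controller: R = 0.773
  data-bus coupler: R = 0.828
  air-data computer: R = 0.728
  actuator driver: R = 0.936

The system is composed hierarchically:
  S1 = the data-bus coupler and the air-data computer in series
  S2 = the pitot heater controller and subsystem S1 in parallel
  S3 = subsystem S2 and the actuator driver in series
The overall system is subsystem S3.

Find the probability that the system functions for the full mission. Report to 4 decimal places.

Series (data-bus coupler and air-data computer): 0.828000 × 0.728000 = 0.602784
Parallel (pitot heater controller and [0.602784]): 1 − (1 − 0.773000)(1 − 0.602784) = 0.909832
Series ([0.909832] and actuator driver): 0.909832 × 0.936000 = 0.8516

0.8516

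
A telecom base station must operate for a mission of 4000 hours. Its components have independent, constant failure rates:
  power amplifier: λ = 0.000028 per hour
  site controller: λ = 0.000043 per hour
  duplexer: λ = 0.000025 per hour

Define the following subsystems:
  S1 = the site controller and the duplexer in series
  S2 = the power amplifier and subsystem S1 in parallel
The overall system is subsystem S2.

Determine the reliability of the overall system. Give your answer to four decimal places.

0.9748

R(power amplifier) = exp(−0.000028 × 4000) = 0.894044
R(site controller) = exp(−0.000043 × 4000) = 0.841979
R(duplexer) = exp(−0.000025 × 4000) = 0.904837
Series (site controller and duplexer): 0.841979 × 0.904837 = 0.761854
Parallel (power amplifier and [0.761854]): 1 − (1 − 0.894044)(1 − 0.761854) = 0.9748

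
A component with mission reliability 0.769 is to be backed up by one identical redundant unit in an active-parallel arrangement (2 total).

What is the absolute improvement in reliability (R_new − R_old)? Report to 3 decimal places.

R_before = 0.769
R_after = 1 − (1 − 0.769)^2 = 0.947
ΔR = 0.947 − 0.769 = 0.178

0.178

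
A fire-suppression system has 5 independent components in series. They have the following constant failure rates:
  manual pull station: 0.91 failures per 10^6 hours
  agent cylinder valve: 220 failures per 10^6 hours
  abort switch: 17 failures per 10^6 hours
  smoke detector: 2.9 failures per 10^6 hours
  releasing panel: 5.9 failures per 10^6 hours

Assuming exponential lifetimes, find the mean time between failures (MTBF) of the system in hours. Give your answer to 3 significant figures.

Series of exponential components: λ_sys = Σ λ_i
λ_sys = 0.00000091 + 0.00022 + 0.000017 + 0.0000029 + 0.0000059 = 2.4671e-04 /h
MTBF = 1 / λ_sys = 4050 h

4050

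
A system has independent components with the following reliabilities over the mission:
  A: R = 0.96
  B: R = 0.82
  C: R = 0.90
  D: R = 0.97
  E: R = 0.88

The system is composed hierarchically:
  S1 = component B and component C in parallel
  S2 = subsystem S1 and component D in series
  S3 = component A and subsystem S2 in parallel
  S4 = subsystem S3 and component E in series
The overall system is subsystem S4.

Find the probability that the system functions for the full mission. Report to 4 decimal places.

Parallel (B and C): 1 − (1 − 0.820000)(1 − 0.900000) = 0.982000
Series ([0.982000] and D): 0.982000 × 0.970000 = 0.952540
Parallel (A and [0.952540]): 1 − (1 − 0.960000)(1 − 0.952540) = 0.998102
Series ([0.998102] and E): 0.998102 × 0.880000 = 0.8783

0.8783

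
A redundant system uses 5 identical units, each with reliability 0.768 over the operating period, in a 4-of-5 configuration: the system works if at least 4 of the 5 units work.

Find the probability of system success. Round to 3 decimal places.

0.671

R = Σ_{i=4}^{5} C(5,i) p^i (1−p)^{5−i} with p = 0.768
C(5,4)·0.768^4·0.232^1 = 0.40356
C(5,5)·0.768^5·0.232^0 = 0.26718
Sum = 0.671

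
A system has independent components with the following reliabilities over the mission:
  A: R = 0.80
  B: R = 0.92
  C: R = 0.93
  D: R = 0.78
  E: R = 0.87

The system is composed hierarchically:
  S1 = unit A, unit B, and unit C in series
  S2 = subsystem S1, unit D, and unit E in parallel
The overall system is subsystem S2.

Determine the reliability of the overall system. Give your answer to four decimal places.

Series (A, B, and C): 0.800000 × 0.920000 × 0.930000 = 0.684480
Parallel ([0.684480], D, and E): 1 − (1 − 0.684480)(1 − 0.780000)(1 − 0.870000) = 0.9910

0.9910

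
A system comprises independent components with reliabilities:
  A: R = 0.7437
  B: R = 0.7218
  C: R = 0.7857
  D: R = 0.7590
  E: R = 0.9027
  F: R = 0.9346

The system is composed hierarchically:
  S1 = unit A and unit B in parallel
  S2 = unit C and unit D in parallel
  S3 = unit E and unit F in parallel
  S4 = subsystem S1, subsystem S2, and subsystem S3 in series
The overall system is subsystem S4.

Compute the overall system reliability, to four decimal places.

0.8751

Parallel (A and B): 1 − (1 − 0.743700)(1 − 0.721800) = 0.928697
Parallel (C and D): 1 − (1 − 0.785700)(1 − 0.759000) = 0.948354
Parallel (E and F): 1 − (1 − 0.902700)(1 − 0.934600) = 0.993637
Series ([0.928697], [0.948354], and [0.993637]): 0.928697 × 0.948354 × 0.993637 = 0.8751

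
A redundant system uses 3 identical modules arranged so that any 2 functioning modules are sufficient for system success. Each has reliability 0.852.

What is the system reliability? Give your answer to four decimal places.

R = Σ_{i=2}^{3} C(3,i) p^i (1−p)^{3−i} with p = 0.852
C(3,2)·0.852^2·0.148^1 = 0.322301
C(3,3)·0.852^3·0.148^0 = 0.618470
Sum = 0.9408

0.9408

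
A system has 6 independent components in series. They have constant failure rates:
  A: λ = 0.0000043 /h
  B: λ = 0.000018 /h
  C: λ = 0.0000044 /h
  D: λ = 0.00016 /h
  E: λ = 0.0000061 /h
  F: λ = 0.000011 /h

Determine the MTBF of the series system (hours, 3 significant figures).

Series of exponential components: λ_sys = Σ λ_i
λ_sys = 0.0000043 + 0.000018 + 0.0000044 + 0.00016 + 0.0000061 + 0.000011 = 2.0380e-04 /h
MTBF = 1 / λ_sys = 4910 h

4910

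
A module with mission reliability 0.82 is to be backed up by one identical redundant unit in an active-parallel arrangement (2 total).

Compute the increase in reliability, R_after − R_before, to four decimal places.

R_before = 0.82
R_after = 1 − (1 − 0.82)^2 = 0.9676
ΔR = 0.9676 − 0.82 = 0.1476

0.1476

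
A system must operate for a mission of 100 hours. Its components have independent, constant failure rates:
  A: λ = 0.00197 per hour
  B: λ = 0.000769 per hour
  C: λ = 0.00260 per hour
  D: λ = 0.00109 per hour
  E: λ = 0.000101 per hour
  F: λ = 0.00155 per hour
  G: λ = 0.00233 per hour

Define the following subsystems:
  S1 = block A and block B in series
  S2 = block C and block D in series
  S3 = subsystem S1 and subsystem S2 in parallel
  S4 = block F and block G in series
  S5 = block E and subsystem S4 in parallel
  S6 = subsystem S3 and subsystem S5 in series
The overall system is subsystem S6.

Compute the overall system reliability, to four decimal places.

0.9231

R(A) = exp(−0.00197 × 100) = 0.821191
R(B) = exp(−0.000769 × 100) = 0.925982
R(C) = exp(−0.00260 × 100) = 0.771052
R(D) = exp(−0.00109 × 100) = 0.896730
R(E) = exp(−0.000101 × 100) = 0.989951
R(F) = exp(−0.00155 × 100) = 0.856415
R(G) = exp(−0.00233 × 100) = 0.792154
Series (A and B): 0.821191 × 0.925982 = 0.760408
Series (C and D): 0.771052 × 0.896730 = 0.691425
Parallel ([0.760408] and [0.691425]): 1 − (1 − 0.760408)(1 − 0.691425) = 0.926068
Series (F and G): 0.856415 × 0.792154 = 0.678413
Parallel (E and [0.678413]): 1 − (1 − 0.989951)(1 − 0.678413) = 0.996768
Series ([0.926068] and [0.996768]): 0.926068 × 0.996768 = 0.9231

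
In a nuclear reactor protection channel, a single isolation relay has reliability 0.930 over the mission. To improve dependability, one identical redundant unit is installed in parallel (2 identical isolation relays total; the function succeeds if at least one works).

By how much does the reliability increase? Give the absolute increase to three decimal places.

0.065

R_before = 0.930
R_after = 1 − (1 − 0.930)^2 = 0.995
ΔR = 0.995 − 0.930 = 0.065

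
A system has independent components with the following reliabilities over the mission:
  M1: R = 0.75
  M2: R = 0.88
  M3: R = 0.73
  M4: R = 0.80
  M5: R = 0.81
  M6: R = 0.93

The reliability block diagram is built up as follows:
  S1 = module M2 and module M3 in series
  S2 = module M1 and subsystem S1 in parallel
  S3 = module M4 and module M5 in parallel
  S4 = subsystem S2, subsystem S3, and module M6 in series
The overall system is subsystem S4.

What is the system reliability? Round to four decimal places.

Series (M2 and M3): 0.880000 × 0.730000 = 0.642400
Parallel (M1 and [0.642400]): 1 − (1 − 0.750000)(1 − 0.642400) = 0.910600
Parallel (M4 and M5): 1 − (1 − 0.800000)(1 − 0.810000) = 0.962000
Series ([0.910600], [0.962000], and M6): 0.910600 × 0.962000 × 0.930000 = 0.8147

0.8147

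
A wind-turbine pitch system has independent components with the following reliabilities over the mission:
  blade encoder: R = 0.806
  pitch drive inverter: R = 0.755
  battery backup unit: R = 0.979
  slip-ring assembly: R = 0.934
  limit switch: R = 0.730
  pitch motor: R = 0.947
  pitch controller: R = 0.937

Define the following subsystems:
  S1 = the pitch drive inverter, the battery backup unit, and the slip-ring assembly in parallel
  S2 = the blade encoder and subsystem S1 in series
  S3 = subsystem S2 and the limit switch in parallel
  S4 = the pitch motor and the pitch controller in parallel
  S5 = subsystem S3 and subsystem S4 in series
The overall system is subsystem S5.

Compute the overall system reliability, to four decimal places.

Parallel (pitch drive inverter, battery backup unit, and slip-ring assembly): 1 − (1 − 0.755000)(1 − 0.979000)(1 − 0.934000) = 0.999660
Series (blade encoder and [0.999660]): 0.806000 × 0.999660 = 0.805726
Parallel ([0.805726] and limit switch): 1 − (1 − 0.805726)(1 − 0.730000) = 0.947546
Parallel (pitch motor and pitch controller): 1 − (1 − 0.947000)(1 − 0.937000) = 0.996661
Series ([0.947546] and [0.996661]): 0.947546 × 0.996661 = 0.9444

0.9444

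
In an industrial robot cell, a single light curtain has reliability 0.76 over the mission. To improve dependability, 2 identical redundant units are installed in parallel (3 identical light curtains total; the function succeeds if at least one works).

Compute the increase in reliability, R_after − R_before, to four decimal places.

0.2262

R_before = 0.76
R_after = 1 − (1 − 0.76)^3 = 0.9862
ΔR = 0.9862 − 0.76 = 0.2262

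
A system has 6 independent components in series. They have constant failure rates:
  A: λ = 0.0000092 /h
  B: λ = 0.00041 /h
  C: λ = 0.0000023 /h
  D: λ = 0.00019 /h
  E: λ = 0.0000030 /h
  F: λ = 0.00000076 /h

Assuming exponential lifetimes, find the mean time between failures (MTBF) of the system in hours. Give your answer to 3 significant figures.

Series of exponential components: λ_sys = Σ λ_i
λ_sys = 0.0000092 + 0.00041 + 0.0000023 + 0.00019 + 0.0000030 + 0.00000076 = 6.1526e-04 /h
MTBF = 1 / λ_sys = 1630 h

1630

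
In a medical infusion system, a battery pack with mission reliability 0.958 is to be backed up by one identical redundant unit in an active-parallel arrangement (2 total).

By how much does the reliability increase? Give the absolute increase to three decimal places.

R_before = 0.958
R_after = 1 − (1 − 0.958)^2 = 0.998
ΔR = 0.998 − 0.958 = 0.040

0.040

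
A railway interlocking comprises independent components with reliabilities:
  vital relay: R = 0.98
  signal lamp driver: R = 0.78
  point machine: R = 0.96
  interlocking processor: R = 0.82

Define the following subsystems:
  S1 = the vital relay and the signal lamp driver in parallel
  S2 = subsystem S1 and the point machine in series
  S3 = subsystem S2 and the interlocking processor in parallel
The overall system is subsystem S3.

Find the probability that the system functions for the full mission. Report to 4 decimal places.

0.9920

Parallel (vital relay and signal lamp driver): 1 − (1 − 0.980000)(1 − 0.780000) = 0.995600
Series ([0.995600] and point machine): 0.995600 × 0.960000 = 0.955776
Parallel ([0.955776] and interlocking processor): 1 − (1 − 0.955776)(1 − 0.820000) = 0.9920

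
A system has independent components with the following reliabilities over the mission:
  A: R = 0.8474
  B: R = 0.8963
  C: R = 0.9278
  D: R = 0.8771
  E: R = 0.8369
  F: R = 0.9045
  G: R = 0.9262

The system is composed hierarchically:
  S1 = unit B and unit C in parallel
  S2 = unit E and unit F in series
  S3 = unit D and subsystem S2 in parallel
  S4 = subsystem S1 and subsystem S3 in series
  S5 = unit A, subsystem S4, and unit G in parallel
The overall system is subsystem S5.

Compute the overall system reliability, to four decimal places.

0.9996

Parallel (B and C): 1 − (1 − 0.896300)(1 − 0.927800) = 0.992513
Series (E and F): 0.836900 × 0.904500 = 0.756976
Parallel (D and [0.756976]): 1 − (1 − 0.877100)(1 − 0.756976) = 0.970132
Series ([0.992513] and [0.970132]): 0.992513 × 0.970132 = 0.962869
Parallel (A, [0.962869], and G): 1 − (1 − 0.847400)(1 − 0.962869)(1 − 0.926200) = 0.9996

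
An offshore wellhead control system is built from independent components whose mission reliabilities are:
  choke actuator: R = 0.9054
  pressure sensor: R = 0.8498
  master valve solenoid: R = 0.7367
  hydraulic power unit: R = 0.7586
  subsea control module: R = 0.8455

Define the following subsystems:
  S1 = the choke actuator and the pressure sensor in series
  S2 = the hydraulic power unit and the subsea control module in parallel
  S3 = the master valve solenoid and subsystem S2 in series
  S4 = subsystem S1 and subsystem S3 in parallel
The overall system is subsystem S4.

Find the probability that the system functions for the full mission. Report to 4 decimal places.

Series (choke actuator and pressure sensor): 0.905400 × 0.849800 = 0.769409
Parallel (hydraulic power unit and subsea control module): 1 − (1 − 0.758600)(1 − 0.845500) = 0.962704
Series (master valve solenoid and [0.962704]): 0.736700 × 0.962704 = 0.709224
Parallel ([0.769409] and [0.709224]): 1 − (1 − 0.769409)(1 − 0.709224) = 0.9329

0.9329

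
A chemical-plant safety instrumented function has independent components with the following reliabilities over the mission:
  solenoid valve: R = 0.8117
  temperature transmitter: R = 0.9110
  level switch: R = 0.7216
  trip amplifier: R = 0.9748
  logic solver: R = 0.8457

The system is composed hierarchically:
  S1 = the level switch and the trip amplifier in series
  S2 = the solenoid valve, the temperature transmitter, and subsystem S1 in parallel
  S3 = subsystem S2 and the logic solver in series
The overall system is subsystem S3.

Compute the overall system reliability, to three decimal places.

0.841

Series (level switch and trip amplifier): 0.72160 × 0.97480 = 0.70342
Parallel (solenoid valve, temperature transmitter, and [0.70342]): 1 − (1 − 0.81170)(1 − 0.91100)(1 − 0.70342) = 0.99503
Series ([0.99503] and logic solver): 0.99503 × 0.84570 = 0.841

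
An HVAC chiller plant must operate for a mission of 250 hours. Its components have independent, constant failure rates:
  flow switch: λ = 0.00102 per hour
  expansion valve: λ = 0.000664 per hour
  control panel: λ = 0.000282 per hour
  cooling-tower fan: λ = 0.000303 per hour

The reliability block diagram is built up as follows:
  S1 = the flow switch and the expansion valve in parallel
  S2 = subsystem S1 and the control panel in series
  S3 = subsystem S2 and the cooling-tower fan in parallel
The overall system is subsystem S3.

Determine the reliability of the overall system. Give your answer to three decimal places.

0.993

R(flow switch) = exp(−0.00102 × 250) = 0.77492
R(expansion valve) = exp(−0.000664 × 250) = 0.84705
R(control panel) = exp(−0.000282 × 250) = 0.93193
R(cooling-tower fan) = exp(−0.000303 × 250) = 0.92705
Parallel (flow switch and expansion valve): 1 − (1 − 0.77492)(1 − 0.84705) = 0.96557
Series ([0.96557] and control panel): 0.96557 × 0.93193 = 0.89984
Parallel ([0.89984] and cooling-tower fan): 1 − (1 − 0.89984)(1 − 0.92705) = 0.993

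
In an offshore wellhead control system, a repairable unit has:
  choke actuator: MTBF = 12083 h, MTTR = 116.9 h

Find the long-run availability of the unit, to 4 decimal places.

A(choke actuator) = MTBF/(MTBF+MTTR) = 12083/(12083+116.9) = 0.9904

0.9904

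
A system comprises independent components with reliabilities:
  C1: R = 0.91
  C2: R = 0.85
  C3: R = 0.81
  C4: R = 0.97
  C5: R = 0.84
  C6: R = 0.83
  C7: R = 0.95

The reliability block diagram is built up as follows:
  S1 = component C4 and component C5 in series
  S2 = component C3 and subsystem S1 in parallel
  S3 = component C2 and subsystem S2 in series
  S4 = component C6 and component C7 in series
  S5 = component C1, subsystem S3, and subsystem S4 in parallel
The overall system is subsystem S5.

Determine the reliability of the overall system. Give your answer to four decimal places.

Series (C4 and C5): 0.970000 × 0.840000 = 0.814800
Parallel (C3 and [0.814800]): 1 − (1 − 0.810000)(1 − 0.814800) = 0.964812
Series (C2 and [0.964812]): 0.850000 × 0.964812 = 0.820090
Series (C6 and C7): 0.830000 × 0.950000 = 0.788500
Parallel (C1, [0.820090], and [0.788500]): 1 − (1 − 0.910000)(1 − 0.820090)(1 − 0.788500) = 0.9966

0.9966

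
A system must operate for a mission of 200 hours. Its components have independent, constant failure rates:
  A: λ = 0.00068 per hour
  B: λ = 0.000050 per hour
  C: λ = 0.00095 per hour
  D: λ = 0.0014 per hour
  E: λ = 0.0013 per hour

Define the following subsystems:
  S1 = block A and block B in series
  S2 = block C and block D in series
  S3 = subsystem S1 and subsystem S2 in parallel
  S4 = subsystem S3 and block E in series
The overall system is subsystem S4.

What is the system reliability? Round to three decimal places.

R(A) = exp(−0.00068 × 200) = 0.87284
R(B) = exp(−0.000050 × 200) = 0.99005
R(C) = exp(−0.00095 × 200) = 0.82696
R(D) = exp(−0.0014 × 200) = 0.75578
R(E) = exp(−0.0013 × 200) = 0.77105
Series (A and B): 0.87284 × 0.99005 = 0.86416
Series (C and D): 0.82696 × 0.75578 = 0.62500
Parallel ([0.86416] and [0.62500]): 1 − (1 − 0.86416)(1 − 0.62500) = 0.94906
Series ([0.94906] and E): 0.94906 × 0.77105 = 0.732

0.732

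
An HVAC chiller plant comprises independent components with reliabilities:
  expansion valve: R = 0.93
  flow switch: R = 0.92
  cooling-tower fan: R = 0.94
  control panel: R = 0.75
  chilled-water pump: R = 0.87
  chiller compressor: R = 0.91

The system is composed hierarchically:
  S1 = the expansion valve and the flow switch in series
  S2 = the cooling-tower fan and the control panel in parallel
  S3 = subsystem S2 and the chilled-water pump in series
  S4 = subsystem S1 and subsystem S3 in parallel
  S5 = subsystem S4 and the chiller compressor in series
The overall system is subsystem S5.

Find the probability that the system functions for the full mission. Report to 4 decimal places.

0.8912

Series (expansion valve and flow switch): 0.930000 × 0.920000 = 0.855600
Parallel (cooling-tower fan and control panel): 1 − (1 − 0.940000)(1 − 0.750000) = 0.985000
Series ([0.985000] and chilled-water pump): 0.985000 × 0.870000 = 0.856950
Parallel ([0.855600] and [0.856950]): 1 − (1 − 0.855600)(1 − 0.856950) = 0.979344
Series ([0.979344] and chiller compressor): 0.979344 × 0.910000 = 0.8912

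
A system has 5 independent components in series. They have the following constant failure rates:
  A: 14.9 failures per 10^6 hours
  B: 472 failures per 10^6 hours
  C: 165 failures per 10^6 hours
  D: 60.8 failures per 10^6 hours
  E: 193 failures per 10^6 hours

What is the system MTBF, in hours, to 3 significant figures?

1100

Series of exponential components: λ_sys = Σ λ_i
λ_sys = 0.0000149 + 0.000472 + 0.000165 + 0.0000608 + 0.000193 = 9.0570e-04 /h
MTBF = 1 / λ_sys = 1100 h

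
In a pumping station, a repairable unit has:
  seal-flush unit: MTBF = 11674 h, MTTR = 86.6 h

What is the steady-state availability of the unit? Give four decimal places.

0.9926

A(seal-flush unit) = MTBF/(MTBF+MTTR) = 11674/(11674+86.6) = 0.9926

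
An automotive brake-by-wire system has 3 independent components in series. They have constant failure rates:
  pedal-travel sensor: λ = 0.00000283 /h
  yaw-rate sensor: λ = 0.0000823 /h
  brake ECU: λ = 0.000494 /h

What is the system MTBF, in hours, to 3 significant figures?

Series of exponential components: λ_sys = Σ λ_i
λ_sys = 0.00000283 + 0.0000823 + 0.000494 = 5.7913e-04 /h
MTBF = 1 / λ_sys = 1730 h

1730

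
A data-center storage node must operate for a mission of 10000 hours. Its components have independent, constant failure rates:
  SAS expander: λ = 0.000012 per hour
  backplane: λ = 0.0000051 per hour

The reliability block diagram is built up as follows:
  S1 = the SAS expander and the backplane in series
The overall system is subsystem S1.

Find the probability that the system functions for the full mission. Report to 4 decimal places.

R(SAS expander) = exp(−0.000012 × 10000) = 0.886920
R(backplane) = exp(−0.0000051 × 10000) = 0.950279
Series (SAS expander and backplane): 0.886920 × 0.950279 = 0.8428

0.8428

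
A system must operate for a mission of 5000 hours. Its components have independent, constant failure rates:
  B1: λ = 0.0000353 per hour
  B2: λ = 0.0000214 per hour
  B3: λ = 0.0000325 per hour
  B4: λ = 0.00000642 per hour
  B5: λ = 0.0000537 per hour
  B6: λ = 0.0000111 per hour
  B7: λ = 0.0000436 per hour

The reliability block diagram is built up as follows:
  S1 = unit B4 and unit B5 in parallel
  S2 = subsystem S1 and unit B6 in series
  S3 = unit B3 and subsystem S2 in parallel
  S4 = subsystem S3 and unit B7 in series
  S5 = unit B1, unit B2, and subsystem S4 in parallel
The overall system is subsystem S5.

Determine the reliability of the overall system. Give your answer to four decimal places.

0.9967

R(B1) = exp(−0.0000353 × 5000) = 0.838199
R(B2) = exp(−0.0000214 × 5000) = 0.898526
R(B3) = exp(−0.0000325 × 5000) = 0.850016
R(B4) = exp(−0.00000642 × 5000) = 0.968410
R(B5) = exp(−0.0000537 × 5000) = 0.764525
R(B6) = exp(−0.0000111 × 5000) = 0.946012
R(B7) = exp(−0.0000436 × 5000) = 0.804125
Parallel (B4 and B5): 1 − (1 − 0.968410)(1 − 0.764525) = 0.992561
Series ([0.992561] and B6): 0.992561 × 0.946012 = 0.938975
Parallel (B3 and [0.938975]): 1 − (1 − 0.850016)(1 − 0.938975) = 0.990847
Series ([0.990847] and B7): 0.990847 × 0.804125 = 0.796765
Parallel (B1, B2, and [0.796765]): 1 − (1 − 0.838199)(1 − 0.898526)(1 − 0.796765) = 0.9967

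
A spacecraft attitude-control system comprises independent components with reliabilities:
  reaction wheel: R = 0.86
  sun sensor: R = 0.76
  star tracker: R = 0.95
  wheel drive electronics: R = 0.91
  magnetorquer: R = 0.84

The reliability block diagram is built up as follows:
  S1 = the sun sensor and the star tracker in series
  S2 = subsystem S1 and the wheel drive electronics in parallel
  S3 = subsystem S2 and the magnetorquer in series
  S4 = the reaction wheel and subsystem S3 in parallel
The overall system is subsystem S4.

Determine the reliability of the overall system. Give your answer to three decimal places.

Series (sun sensor and star tracker): 0.76000 × 0.95000 = 0.72200
Parallel ([0.72200] and wheel drive electronics): 1 − (1 − 0.72200)(1 − 0.91000) = 0.97498
Series ([0.97498] and magnetorquer): 0.97498 × 0.84000 = 0.81898
Parallel (reaction wheel and [0.81898]): 1 − (1 − 0.86000)(1 − 0.81898) = 0.975

0.975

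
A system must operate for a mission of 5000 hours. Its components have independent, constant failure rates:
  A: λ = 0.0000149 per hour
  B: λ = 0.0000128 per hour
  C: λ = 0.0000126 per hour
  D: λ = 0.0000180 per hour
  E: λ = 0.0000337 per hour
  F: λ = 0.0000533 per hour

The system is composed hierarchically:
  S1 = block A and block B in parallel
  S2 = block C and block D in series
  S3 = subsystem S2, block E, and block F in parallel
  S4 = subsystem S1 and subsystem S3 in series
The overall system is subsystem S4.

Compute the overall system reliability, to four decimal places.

0.9904

R(A) = exp(−0.0000149 × 5000) = 0.928207
R(B) = exp(−0.0000128 × 5000) = 0.938005
R(C) = exp(−0.0000126 × 5000) = 0.938943
R(D) = exp(−0.0000180 × 5000) = 0.913931
R(E) = exp(−0.0000337 × 5000) = 0.844931
R(F) = exp(−0.0000533 × 5000) = 0.766056
Parallel (A and B): 1 − (1 − 0.928207)(1 − 0.938005) = 0.995549
Series (C and D): 0.938943 × 0.913931 = 0.858129
Parallel ([0.858129], E, and F): 1 − (1 − 0.858129)(1 − 0.844931)(1 − 0.766056) = 0.994853
Series ([0.995549] and [0.994853]): 0.995549 × 0.994853 = 0.9904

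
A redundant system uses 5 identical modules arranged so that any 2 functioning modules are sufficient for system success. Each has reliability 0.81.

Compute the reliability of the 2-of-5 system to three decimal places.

0.994

R = Σ_{i=2}^{5} C(5,i) p^i (1−p)^{5−i} with p = 0.81
C(5,2)·0.81^2·0.19^3 = 0.04500
C(5,3)·0.81^3·0.19^2 = 0.19185
C(5,4)·0.81^4·0.19^1 = 0.40894
C(5,5)·0.81^5·0.19^0 = 0.34868
Sum = 0.994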